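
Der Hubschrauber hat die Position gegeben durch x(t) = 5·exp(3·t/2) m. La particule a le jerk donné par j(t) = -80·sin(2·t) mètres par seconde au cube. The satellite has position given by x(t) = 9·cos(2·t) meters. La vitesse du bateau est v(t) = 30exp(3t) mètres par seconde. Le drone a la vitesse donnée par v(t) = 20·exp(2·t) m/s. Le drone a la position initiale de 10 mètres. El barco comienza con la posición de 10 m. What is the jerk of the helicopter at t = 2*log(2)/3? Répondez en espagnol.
Para resolver esto, necesitamos tomar 3 derivadas de nuestra ecuación de la posición x(t) = 5·exp(3·t/2). Derivando la posición, obtenemos la velocidad: v(t) = 15·exp(3·t/2)/2. Tomando d/dt de v(t), encontramos a(t) = 45·exp(3·t/2)/4. La derivada de la aceleración da la sacudida: j(t) = 135·exp(3·t/2)/8. De la ecuación de la sacudida j(t) = 135·exp(3·t/2)/8, sustituimos t = 2*log(2)/3 para obtener j = 135/4.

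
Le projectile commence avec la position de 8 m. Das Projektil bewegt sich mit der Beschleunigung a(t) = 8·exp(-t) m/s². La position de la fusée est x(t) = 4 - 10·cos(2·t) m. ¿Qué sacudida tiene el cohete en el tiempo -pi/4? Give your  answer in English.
To solve this, we need to take 3 derivatives of our position equation x(t) = 4 - 10·cos(2·t). Differentiating position, we get velocity: v(t) = 20·sin(2·t). Taking d/dt of v(t), we find a(t) = 40·cos(2·t). Differentiating acceleration, we get jerk: j(t) = -80·sin(2·t). We have jerk j(t) = -80·sin(2·t). Substituting t = -pi/4: j(-pi/4) = 80.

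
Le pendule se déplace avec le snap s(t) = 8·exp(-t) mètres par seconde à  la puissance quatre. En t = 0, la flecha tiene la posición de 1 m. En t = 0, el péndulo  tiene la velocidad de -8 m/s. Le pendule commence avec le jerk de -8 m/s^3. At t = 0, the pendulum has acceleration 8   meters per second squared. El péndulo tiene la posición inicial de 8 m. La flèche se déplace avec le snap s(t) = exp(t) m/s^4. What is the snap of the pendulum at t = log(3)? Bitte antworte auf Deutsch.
Mit s(t) = 8·exp(-t) und Einsetzen von t = log(3), finden wir s = 8/3.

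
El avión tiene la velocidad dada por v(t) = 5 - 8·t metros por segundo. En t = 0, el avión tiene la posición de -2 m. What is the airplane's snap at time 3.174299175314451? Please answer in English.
To solve this, we need to take 3 derivatives of our velocity equation v(t) = 5 - 8·t. Differentiating velocity, we get acceleration: a(t) = -8. Differentiating acceleration, we get jerk: j(t) = 0. Differentiating jerk, we get snap: s(t) = 0. From the given snap equation s(t) = 0, we substitute t = 3.174299175314451 to get s = 0.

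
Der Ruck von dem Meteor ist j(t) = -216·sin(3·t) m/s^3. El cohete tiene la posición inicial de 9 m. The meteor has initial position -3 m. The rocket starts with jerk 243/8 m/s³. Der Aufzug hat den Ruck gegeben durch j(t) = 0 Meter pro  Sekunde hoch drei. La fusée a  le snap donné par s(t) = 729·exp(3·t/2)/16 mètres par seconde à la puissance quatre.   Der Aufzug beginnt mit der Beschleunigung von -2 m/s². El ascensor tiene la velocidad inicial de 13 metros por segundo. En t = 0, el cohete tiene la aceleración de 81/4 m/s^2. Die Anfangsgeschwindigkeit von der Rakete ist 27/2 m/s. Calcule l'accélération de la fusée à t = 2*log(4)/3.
Nous devons intégrer notre équation du snap s(t) = 729·exp(3·t/2)/16 2 fois. En prenant ∫s(t)dt et en appliquant j(0) = 243/8, nous trouvons j(t) = 243·exp(3·t/2)/8. En prenant ∫j(t)dt et en appliquant a(0) = 81/4, nous trouvons a(t) = 81·exp(3·t/2)/4. De l'équation de l'accélération a(t) = 81·exp(3·t/2)/4, nous substituons t = 2*log(4)/3 pour obtenir a = 81.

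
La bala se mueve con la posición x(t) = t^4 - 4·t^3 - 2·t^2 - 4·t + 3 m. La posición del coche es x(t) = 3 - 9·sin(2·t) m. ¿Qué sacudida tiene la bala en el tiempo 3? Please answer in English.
To solve this, we need to take 3 derivatives of our position equation x(t) = t^4 - 4·t^3 - 2·t^2 - 4·t + 3. Taking d/dt of x(t), we find v(t) = 4·t^3 - 12·t^2 - 4·t - 4. Taking d/dt of v(t), we find a(t) = 12·t^2 - 24·t - 4. Taking d/dt of a(t), we find j(t) = 24·t - 24. From the given jerk equation j(t) = 24·t - 24, we substitute t = 3 to get j = 48.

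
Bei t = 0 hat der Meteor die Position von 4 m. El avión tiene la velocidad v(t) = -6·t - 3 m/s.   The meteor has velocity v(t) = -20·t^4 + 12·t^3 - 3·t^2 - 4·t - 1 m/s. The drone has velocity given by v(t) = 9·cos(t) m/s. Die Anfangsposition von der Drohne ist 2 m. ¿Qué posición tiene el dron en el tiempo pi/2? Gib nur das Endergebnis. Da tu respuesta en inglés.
At t = pi/2, x = 11.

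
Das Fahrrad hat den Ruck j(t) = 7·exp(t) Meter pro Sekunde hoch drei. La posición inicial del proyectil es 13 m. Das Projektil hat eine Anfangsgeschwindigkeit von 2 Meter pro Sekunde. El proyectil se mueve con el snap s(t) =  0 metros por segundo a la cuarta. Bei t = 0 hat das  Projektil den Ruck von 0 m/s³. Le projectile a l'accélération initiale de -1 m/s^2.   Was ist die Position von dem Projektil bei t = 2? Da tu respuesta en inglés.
To solve this, we need to take 4 integrals of our snap equation s(t) = 0. Integrating snap and using the initial condition j(0) = 0, we get j(t) = 0. Finding the antiderivative of j(t) and using a(0) = -1: a(t) = -1. The integral of acceleration is velocity. Using v(0) = 2, we get v(t) = 2 - t. The integral of velocity, with x(0) = 13, gives position: x(t) = -t^2/2 + 2·t + 13. From the given position equation x(t) = -t^2/2 + 2·t + 13, we substitute t = 2 to get x = 15.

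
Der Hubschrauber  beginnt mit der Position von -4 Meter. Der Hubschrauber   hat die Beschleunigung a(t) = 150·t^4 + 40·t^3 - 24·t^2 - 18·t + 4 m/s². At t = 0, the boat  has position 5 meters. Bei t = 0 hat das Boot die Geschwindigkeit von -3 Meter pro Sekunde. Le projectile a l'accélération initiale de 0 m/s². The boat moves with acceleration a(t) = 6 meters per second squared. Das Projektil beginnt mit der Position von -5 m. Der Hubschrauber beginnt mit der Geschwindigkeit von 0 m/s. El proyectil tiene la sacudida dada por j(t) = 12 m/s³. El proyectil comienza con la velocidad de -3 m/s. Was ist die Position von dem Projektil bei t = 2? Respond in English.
We must find the antiderivative of our jerk equation j(t) = 12 3 times. Finding the antiderivative of j(t) and using a(0) = 0: a(t) = 12·t. The integral of acceleration, with v(0) = -3, gives velocity: v(t) = 6·t^2 - 3. Finding the antiderivative of v(t) and using x(0) = -5: x(t) = 2·t^3 - 3·t - 5. Using x(t) = 2·t^3 - 3·t - 5 and substituting t = 2, we find x = 5.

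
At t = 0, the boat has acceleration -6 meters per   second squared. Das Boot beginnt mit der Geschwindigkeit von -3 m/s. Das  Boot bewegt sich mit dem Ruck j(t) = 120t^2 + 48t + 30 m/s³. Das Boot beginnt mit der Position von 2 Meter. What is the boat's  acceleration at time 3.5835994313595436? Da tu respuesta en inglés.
We need to integrate our jerk equation j(t) = 120·t^2 + 48·t + 30 1 time. The integral of jerk, with a(0) = -6, gives acceleration: a(t) = 40·t^3 + 24·t^2 + 30·t - 6. Using a(t) = 40·t^3 + 24·t^2 + 30·t - 6 and substituting t = 3.5835994313595436, we find a = 2250.57027813915.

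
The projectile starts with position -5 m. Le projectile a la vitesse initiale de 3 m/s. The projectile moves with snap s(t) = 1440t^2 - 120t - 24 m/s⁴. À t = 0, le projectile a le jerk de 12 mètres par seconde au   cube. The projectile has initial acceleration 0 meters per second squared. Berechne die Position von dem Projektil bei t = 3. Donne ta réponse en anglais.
Starting from snap s(t) = 1440·t^2 - 120·t - 24, we take 4 antiderivatives. Finding the antiderivative of s(t) and using j(0) = 12: j(t) = 480·t^3 - 60·t^2 - 24·t + 12. The integral of jerk is acceleration. Using a(0) = 0, we get a(t) = 4·t·(30·t^3 - 5·t^2 - 3·t + 3). The integral of acceleration, with v(0) = 3, gives velocity: v(t) = 24·t^5 - 5·t^4 - 4·t^3 + 6·t^2 + 3. Finding the integral of v(t) and using x(0) = -5: x(t) = 4·t^6 - t^5 - t^4 + 2·t^3 + 3·t - 5. From the given position equation x(t) = 4·t^6 - t^5 - t^4 + 2·t^3 + 3·t - 5, we substitute t = 3 to get x = 2650.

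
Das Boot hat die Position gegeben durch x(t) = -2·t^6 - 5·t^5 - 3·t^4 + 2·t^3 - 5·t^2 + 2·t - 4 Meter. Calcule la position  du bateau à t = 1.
Nous avons la position x(t) = -2·t^6 - 5·t^5 - 3·t^4 + 2·t^3 - 5·t^2 + 2·t - 4. En substituant t = 1: x(1) = -15.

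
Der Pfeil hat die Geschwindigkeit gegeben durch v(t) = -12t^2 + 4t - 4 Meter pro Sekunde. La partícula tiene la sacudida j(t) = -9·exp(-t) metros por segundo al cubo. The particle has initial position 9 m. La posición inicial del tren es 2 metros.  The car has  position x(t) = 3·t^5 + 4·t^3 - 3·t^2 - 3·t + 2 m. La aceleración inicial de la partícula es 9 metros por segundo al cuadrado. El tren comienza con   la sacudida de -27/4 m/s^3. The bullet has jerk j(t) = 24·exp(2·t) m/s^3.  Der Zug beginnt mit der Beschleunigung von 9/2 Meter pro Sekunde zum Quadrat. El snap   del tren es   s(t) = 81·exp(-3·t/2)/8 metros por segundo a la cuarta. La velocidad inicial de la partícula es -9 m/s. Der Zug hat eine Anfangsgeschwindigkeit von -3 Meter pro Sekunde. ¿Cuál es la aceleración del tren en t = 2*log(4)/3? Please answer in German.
Um dies zu lösen, müssen wir 2 Stammfunktionen unserer Gleichung für den Snap s(t) = 81·exp(-3·t/2)/8 finden. Die Stammfunktion von dem Snap ist der Ruck. Mit j(0) = -27/4 erhalten wir j(t) = -27·exp(-3·t/2)/4. Mit ∫j(t)dt und Anwendung von a(0) = 9/2, finden wir a(t) = 9·exp(-3·t/2)/2. Wir haben die Beschleunigung a(t) = 9·exp(-3·t/2)/2. Durch Einsetzen von t = 2*log(4)/3: a(2*log(4)/3) = 9/8.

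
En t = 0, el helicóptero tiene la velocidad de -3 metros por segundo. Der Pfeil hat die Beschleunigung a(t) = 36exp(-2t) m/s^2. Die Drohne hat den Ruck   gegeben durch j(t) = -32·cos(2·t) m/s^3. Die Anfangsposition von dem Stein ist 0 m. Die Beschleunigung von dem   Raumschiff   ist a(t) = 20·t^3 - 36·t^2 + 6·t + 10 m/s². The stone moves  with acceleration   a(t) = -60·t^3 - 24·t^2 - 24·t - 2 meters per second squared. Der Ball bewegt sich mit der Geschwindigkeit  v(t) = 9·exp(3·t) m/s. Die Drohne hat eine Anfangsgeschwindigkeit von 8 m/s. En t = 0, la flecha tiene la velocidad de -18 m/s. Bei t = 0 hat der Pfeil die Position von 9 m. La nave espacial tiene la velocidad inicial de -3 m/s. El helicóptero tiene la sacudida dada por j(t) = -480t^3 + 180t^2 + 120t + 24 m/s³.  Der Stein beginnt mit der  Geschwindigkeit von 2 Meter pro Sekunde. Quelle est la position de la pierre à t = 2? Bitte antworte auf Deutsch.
Um dies zu lösen, müssen wir 2 Integrale unserer Gleichung für die Beschleunigung a(t) = -60·t^3 - 24·t^2 - 24·t - 2 finden. Die Stammfunktion von der Beschleunigung ist die Geschwindigkeit. Mit v(0) = 2 erhalten wir v(t) = -15·t^4 - 8·t^3 - 12·t^2 - 2·t + 2. Mit ∫v(t)dt und Anwendung von x(0) = 0, finden wir x(t) = -3·t^5 - 2·t^4 - 4·t^3 - t^2 + 2·t. Aus der Gleichung für die Position x(t) = -3·t^5 - 2·t^4 - 4·t^3 - t^2 + 2·t, setzen wir t = 2 ein und erhalten x = -160.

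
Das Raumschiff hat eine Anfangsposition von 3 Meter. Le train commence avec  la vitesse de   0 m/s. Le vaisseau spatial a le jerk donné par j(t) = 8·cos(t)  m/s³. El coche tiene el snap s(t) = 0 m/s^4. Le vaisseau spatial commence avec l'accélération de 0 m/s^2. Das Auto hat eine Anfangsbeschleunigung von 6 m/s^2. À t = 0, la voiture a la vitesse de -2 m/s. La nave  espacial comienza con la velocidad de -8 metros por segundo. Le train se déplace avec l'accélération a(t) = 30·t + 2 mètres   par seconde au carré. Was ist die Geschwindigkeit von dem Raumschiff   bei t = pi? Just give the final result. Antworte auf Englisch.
The velocity at t = pi is v = 8.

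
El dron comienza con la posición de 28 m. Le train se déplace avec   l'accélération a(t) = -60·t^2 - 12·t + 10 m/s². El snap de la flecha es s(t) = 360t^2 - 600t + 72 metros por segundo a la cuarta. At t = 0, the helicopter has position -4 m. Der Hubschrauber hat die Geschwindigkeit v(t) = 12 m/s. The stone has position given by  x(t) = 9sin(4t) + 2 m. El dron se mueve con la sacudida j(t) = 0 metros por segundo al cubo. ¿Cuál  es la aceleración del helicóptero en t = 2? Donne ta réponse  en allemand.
Wir müssen unsere Gleichung für die Geschwindigkeit v(t) = 12 1-mal ableiten. Durch Ableiten von der Geschwindigkeit erhalten wir die Beschleunigung: a(t) = 0. Wir haben die Beschleunigung a(t) = 0. Durch Einsetzen von t = 2: a(2) = 0.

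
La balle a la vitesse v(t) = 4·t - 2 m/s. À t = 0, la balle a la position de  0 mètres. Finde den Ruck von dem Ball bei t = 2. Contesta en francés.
Pour résoudre ceci, nous devons prendre 2 dérivées de notre équation de la vitesse v(t) = 4·t - 2. En dérivant la vitesse, nous obtenons l'accélération: a(t) = 4. En dérivant l'accélération, nous obtenons le jerk: j(t) = 0. Nous avons le jerk j(t) = 0. En substituant t = 2: j(2) = 0.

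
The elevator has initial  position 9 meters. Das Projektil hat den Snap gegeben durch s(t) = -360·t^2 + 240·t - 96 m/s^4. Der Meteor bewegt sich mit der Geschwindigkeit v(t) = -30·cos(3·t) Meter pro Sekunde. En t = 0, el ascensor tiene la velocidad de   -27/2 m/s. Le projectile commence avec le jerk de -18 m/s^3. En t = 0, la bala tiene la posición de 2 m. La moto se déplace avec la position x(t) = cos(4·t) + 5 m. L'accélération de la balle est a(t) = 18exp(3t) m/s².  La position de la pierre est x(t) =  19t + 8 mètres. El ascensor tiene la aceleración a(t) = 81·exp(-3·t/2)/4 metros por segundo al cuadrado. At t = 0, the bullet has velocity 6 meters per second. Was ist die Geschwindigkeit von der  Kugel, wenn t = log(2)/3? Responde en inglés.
We need to integrate our acceleration equation a(t) = 18·exp(3·t) 1 time. Finding the antiderivative of a(t) and using v(0) = 6: v(t) = 6·exp(3·t). Using v(t) = 6·exp(3·t) and substituting t = log(2)/3, we find v = 12.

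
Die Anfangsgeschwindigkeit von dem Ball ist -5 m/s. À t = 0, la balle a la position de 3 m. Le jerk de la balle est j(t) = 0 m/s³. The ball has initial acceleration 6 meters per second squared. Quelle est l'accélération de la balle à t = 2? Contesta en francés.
Nous devons intégrer notre équation du jerk j(t) = 0 1 fois. En intégrant le jerk et en utilisant la condition initiale a(0) = 6, nous obtenons a(t) = 6. Nous avons l'accélération a(t) = 6. En substituant t = 2: a(2) = 6.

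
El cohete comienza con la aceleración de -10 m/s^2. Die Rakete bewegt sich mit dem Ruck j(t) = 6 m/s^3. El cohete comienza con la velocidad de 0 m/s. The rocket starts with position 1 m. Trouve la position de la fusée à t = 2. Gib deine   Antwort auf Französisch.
Pour résoudre ceci, nous devons prendre 3 intégrales de notre équation du jerk j(t) = 6. En intégrant le jerk et en utilisant la condition initiale a(0) = -10, nous obtenons a(t) = 6·t - 10. L'intégrale de l'accélération, avec v(0) = 0, donne la vitesse: v(t) = t·(3·t - 10). La primitive de la vitesse est la position. En utilisant x(0) = 1, nous obtenons x(t) = t^3 - 5·t^2 + 1. De l'équation de la position x(t) = t^3 - 5·t^2 + 1, nous substituons t = 2 pour obtenir x = -11.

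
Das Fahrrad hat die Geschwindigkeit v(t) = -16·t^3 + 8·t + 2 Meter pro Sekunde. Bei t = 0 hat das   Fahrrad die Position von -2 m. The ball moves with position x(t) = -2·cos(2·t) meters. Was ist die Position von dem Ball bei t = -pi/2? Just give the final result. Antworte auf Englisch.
The answer is 2.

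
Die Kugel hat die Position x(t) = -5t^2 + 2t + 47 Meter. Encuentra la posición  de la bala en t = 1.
De la ecuación de la posición x(t) = -5·t^2 + 2·t + 47, sustituimos t = 1 para obtener x = 44.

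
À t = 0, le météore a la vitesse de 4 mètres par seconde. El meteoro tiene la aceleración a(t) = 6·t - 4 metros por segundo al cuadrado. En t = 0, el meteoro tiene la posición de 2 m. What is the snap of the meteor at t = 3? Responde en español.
Debemos derivar nuestra ecuación de la aceleración a(t) = 6·t - 4 2 veces. Derivando la aceleración, obtenemos la sacudida: j(t) = 6. Derivando la sacudida, obtenemos el snap: s(t) = 0. Usando s(t) = 0 y sustituyendo t = 3, encontramos s = 0.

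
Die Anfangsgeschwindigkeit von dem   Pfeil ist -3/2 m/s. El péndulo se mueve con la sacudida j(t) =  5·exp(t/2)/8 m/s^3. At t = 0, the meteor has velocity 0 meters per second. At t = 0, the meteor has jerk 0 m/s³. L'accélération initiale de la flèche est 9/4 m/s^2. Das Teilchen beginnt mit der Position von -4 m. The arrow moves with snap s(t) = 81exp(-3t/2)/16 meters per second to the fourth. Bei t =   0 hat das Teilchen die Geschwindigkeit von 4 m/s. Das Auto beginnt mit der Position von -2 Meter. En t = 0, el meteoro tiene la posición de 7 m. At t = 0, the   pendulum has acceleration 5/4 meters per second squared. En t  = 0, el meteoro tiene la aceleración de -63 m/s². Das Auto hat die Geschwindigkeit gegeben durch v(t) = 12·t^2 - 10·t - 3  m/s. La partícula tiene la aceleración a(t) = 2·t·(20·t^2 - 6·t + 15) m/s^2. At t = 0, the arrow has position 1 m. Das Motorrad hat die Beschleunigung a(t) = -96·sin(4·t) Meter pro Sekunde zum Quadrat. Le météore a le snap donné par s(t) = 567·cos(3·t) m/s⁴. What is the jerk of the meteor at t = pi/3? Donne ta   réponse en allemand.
Ausgehend von dem Snap s(t) = 567·cos(3·t), nehmen wir 1 Stammfunktion. Mit ∫s(t)dt und Anwendung von j(0) = 0, finden wir j(t) = 189·sin(3·t). Mit j(t) = 189·sin(3·t) und Einsetzen von t = pi/3, finden wir j = 0.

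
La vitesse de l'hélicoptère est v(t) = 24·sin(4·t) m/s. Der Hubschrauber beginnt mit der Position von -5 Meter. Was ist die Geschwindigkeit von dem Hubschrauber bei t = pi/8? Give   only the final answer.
v(pi/8) = 24.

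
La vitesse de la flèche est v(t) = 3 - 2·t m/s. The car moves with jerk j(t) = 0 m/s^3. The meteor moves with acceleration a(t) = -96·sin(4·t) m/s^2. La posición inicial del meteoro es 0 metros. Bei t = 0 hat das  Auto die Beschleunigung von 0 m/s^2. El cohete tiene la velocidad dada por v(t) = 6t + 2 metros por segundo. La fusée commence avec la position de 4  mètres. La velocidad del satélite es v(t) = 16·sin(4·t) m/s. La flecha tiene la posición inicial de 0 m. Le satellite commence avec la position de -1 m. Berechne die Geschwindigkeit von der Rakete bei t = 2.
Wir haben die Geschwindigkeit v(t) = 6·t + 2. Durch Einsetzen von t = 2: v(2) = 14.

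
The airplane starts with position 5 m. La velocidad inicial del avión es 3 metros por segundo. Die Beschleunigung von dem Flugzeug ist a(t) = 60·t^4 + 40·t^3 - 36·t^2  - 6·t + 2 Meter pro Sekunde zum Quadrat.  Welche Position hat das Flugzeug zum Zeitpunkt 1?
Um dies zu lösen, müssen wir 2 Integrale unserer Gleichung für die Beschleunigung a(t) = 60·t^4 + 40·t^3 - 36·t^2 - 6·t + 2 finden. Mit ∫a(t)dt und Anwendung von v(0) = 3, finden wir v(t) = 12·t^5 + 10·t^4 - 12·t^3 - 3·t^2 + 2·t + 3. Durch Integration von der Geschwindigkeit und Verwendung der Anfangsbedingung x(0) = 5, erhalten wir x(t) = 2·t^6 + 2·t^5 - 3·t^4 - t^3 + t^2 + 3·t + 5. Mit x(t) = 2·t^6 + 2·t^5 - 3·t^4 - t^3 + t^2 + 3·t + 5 und Einsetzen von t = 1, finden wir x = 9.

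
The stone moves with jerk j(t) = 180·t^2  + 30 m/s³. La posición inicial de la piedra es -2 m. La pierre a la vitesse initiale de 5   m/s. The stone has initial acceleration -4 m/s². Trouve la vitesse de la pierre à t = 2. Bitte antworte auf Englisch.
We need to integrate our jerk equation j(t) = 180·t^2 + 30 2 times. The integral of jerk is acceleration. Using a(0) = -4, we get a(t) = 60·t^3 + 30·t - 4. The integral of acceleration, with v(0) = 5, gives velocity: v(t) = 15·t^4 + 15·t^2 - 4·t + 5. From the given velocity equation v(t) = 15·t^4 + 15·t^2 - 4·t + 5, we substitute t = 2 to get v = 297.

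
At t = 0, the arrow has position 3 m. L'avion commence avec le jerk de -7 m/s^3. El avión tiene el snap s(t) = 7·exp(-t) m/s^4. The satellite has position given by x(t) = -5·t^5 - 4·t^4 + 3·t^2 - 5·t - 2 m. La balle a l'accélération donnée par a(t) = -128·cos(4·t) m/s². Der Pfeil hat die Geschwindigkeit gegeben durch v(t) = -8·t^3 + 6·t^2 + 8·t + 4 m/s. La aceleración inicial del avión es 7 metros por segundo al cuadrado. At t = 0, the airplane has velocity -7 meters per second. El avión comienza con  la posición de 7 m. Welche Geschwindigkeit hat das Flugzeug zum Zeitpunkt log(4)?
Um dies zu lösen, müssen wir 3 Integrale unserer Gleichung für den Snap s(t) = 7·exp(-t) finden. Mit ∫s(t)dt und Anwendung von j(0) = -7, finden wir j(t) = -7·exp(-t). Mit ∫j(t)dt und Anwendung von a(0) = 7, finden wir a(t) = 7·exp(-t). Die Stammfunktion von der Beschleunigung, mit v(0) = -7, ergibt die Geschwindigkeit: v(t) = -7·exp(-t). Mit v(t) = -7·exp(-t) und Einsetzen von t = log(4), finden wir v = -7/4.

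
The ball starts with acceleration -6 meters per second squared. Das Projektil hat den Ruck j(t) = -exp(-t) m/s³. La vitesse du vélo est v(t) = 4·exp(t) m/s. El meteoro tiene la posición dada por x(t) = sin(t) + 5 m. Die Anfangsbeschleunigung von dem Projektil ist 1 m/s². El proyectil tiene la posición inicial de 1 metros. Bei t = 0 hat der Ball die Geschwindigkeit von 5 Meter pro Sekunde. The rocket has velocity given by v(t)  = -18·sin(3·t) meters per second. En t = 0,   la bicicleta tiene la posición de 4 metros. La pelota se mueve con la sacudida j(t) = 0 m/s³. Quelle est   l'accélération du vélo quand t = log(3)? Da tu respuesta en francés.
Nous devons dériver notre équation de la vitesse v(t) = 4·exp(t) 1 fois. En prenant d/dt de v(t), nous trouvons a(t) = 4·exp(t). De l'équation de l'accélération a(t) = 4·exp(t), nous substituons t = log(3) pour obtenir a = 12.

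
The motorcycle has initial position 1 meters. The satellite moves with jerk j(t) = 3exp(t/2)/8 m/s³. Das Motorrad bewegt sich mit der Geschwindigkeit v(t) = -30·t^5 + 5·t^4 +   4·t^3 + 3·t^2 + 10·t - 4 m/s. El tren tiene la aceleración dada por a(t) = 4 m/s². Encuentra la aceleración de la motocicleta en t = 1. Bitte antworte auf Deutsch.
Ausgehend von der Geschwindigkeit v(t) = -30·t^5 + 5·t^4 + 4·t^3 + 3·t^2 + 10·t - 4, nehmen wir 1 Ableitung. Die Ableitung von der Geschwindigkeit ergibt die Beschleunigung: a(t) = -150·t^4 + 20·t^3 + 12·t^2 + 6·t + 10. Mit a(t) = -150·t^4 + 20·t^3 + 12·t^2 + 6·t + 10 und Einsetzen von t = 1, finden wir a = -102.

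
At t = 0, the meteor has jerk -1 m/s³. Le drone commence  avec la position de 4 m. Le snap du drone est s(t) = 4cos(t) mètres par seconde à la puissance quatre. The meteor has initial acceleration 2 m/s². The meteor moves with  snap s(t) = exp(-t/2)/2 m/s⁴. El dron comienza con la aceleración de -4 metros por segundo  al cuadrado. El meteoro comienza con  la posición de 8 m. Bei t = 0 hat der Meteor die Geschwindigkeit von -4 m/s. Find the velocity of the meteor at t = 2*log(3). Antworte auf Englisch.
To solve this, we need to take 3 antiderivatives of our snap equation s(t) = exp(-t/2)/2. Integrating snap and using the initial condition j(0) = -1, we get j(t) = -exp(-t/2). The antiderivative of jerk, with a(0) = 2, gives acceleration: a(t) = 2·exp(-t/2). Finding the antiderivative of a(t) and using v(0) = -4: v(t) = -4·exp(-t/2). We have velocity v(t) = -4·exp(-t/2). Substituting t = 2*log(3): v(2*log(3)) = -4/3.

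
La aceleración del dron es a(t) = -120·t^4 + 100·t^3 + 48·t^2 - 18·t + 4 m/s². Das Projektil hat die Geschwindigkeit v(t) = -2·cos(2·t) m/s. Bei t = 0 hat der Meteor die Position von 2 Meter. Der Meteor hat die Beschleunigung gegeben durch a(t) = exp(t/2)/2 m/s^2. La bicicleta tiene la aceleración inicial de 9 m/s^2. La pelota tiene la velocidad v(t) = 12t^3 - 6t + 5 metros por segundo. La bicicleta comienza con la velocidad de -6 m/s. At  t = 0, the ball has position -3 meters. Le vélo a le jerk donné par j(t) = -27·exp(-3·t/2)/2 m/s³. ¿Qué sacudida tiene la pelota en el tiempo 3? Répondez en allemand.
Um dies zu lösen, müssen wir 2 Ableitungen unserer Gleichung für die Geschwindigkeit v(t) = 12·t^3 - 6·t + 5 nehmen. Mit d/dt von v(t) finden wir a(t) = 36·t^2 - 6. Die Ableitung von der Beschleunigung ergibt den Ruck: j(t) = 72·t. Aus der Gleichung für den Ruck j(t) = 72·t, setzen wir t = 3 ein und erhalten j = 216.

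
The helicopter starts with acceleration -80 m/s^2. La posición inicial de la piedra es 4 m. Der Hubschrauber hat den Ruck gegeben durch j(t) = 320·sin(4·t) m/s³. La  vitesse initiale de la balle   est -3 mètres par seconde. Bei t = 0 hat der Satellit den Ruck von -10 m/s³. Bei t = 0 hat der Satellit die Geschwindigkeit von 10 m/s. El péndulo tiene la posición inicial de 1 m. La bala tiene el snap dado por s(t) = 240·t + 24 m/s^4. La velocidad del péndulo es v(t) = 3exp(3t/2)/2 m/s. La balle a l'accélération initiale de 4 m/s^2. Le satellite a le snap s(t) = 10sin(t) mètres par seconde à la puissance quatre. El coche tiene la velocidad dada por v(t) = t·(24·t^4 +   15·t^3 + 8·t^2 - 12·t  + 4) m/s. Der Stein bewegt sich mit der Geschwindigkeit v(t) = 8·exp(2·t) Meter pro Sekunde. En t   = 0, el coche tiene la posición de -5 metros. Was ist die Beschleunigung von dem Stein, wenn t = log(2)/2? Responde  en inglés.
Starting from velocity v(t) = 8·exp(2·t), we take 1 derivative. Taking d/dt of v(t), we find a(t) = 16·exp(2·t). From the given acceleration equation a(t) = 16·exp(2·t), we substitute t = log(2)/2 to get a = 32.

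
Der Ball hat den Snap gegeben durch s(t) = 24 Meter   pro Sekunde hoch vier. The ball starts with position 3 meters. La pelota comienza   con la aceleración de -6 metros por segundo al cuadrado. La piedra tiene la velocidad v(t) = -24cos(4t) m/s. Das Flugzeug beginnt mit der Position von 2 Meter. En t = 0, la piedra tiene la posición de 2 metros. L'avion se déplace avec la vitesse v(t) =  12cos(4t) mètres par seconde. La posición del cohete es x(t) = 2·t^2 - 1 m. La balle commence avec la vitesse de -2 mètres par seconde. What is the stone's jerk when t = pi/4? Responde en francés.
En partant de la vitesse v(t) = -24·cos(4·t), nous prenons 2 dérivées. En dérivant la vitesse, nous obtenons l'accélération: a(t) = 96·sin(4·t). En dérivant l'accélération, nous obtenons le jerk: j(t) = 384·cos(4·t). De l'équation du jerk j(t) = 384·cos(4·t), nous substituons t = pi/4 pour obtenir j = -384.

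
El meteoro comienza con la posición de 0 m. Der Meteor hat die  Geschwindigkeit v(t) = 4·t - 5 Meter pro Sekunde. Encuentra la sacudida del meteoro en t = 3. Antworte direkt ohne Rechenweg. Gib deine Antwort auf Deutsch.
j(3) = 0.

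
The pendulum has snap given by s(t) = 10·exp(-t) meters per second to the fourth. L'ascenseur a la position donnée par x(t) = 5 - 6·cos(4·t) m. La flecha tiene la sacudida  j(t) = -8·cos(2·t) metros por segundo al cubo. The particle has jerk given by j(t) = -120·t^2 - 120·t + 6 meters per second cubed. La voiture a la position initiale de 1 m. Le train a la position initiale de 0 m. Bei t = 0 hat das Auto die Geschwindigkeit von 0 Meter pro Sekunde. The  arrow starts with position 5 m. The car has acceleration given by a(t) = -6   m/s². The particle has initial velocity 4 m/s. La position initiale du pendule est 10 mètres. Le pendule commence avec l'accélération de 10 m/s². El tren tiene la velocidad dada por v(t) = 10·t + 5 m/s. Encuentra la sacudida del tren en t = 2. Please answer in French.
En partant de la vitesse v(t) = 10·t + 5, nous prenons 2 dérivées. La dérivée de la vitesse donne l'accélération: a(t) = 10. En prenant d/dt de a(t), nous trouvons j(t) = 0. En utilisant j(t) = 0 et en substituant t = 2, nous trouvons j = 0.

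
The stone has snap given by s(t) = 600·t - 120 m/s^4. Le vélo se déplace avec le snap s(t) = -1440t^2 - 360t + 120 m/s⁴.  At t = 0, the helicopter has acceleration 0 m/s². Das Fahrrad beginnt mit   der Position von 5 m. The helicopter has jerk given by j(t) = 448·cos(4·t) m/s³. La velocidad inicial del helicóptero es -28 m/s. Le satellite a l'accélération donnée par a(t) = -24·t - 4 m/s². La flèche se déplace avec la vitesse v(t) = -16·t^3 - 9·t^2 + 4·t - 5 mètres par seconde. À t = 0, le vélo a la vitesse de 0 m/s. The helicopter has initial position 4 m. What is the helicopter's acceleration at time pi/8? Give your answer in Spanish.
Necesitamos integrar nuestra ecuación de la sacudida j(t) = 448·cos(4·t) 1 vez. Tomando ∫j(t)dt y aplicando a(0) = 0, encontramos a(t) = 112·sin(4·t). Usando a(t) = 112·sin(4·t) y sustituyendo t = pi/8, encontramos a = 112.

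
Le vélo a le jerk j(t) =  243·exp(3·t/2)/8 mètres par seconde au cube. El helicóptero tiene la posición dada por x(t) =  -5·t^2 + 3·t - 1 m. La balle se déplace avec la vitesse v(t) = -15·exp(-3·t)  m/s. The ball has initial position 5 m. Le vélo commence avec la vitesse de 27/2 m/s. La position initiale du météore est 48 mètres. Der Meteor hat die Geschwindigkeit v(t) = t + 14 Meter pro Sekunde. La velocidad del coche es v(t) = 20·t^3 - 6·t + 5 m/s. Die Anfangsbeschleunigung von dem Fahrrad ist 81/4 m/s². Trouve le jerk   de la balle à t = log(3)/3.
Pour résoudre ceci, nous devons prendre 2 dérivées de notre équation de la vitesse v(t) = -15·exp(-3·t). En prenant d/dt de v(t), nous trouvons a(t) = 45·exp(-3·t). La dérivée de l'accélération donne le jerk: j(t) = -135·exp(-3·t). En utilisant j(t) = -135·exp(-3·t) et en substituant t = log(3)/3, nous trouvons j = -45.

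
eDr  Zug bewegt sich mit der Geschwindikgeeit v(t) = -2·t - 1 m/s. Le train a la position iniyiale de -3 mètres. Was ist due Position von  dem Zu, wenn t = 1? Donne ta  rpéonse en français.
En partant de la vitesse v(t) = -2·t - 1, nous prenons 1 primitive. En intégrant la vitesse et en utilisant la condition initiale x(0) = -3, nous obtenons x(t) = -t^2 - t - 3. De l'équation de la position x(t) = -t^2 - t - 3, nous substituons t = 1 pour obtenir x = -5.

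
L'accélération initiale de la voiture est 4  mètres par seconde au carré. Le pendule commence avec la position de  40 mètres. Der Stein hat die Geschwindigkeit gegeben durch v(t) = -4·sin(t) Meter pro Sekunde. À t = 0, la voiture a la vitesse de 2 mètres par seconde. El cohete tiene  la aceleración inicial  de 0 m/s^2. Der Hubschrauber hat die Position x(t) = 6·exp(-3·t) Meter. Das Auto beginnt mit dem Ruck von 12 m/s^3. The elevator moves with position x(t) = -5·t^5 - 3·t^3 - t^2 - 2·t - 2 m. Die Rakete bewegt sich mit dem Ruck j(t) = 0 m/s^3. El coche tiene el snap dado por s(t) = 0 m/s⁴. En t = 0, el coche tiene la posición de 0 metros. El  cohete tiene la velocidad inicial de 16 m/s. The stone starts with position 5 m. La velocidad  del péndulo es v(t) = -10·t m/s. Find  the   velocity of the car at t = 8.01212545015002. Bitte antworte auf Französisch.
Pour résoudre ceci, nous devons prendre 3 primitives de notre équation du snap s(t) = 0. En prenant ∫s(t)dt et en appliquant j(0) = 12, nous trouvons j(t) = 12. L'intégrale du jerk est l'accélération. En utilisant a(0) = 4, nous obtenons a(t) = 12·t + 4. En intégrant l'accélération et en utilisant la condition initiale v(0) = 2, nous obtenons v(t) = 6·t^2 + 4·t + 2. En utilisant v(t) = 6·t^2 + 4·t + 2 et en substituant t = 8.01212545015002, nous trouvons v = 419.213427174250.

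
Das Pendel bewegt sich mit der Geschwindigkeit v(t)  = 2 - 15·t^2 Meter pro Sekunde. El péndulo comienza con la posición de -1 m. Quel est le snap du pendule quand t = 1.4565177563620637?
En partant de la vitesse v(t) = 2 - 15·t^2, nous prenons 3 dérivées. En prenant d/dt de v(t), nous trouvons a(t) = -30·t. La dérivée de l'accélération donne le jerk: j(t) = -30. En prenant d/dt de j(t), nous trouvons s(t) = 0. De l'équation du snap s(t) = 0, nous substituons t = 1.4565177563620637 pour obtenir s = 0.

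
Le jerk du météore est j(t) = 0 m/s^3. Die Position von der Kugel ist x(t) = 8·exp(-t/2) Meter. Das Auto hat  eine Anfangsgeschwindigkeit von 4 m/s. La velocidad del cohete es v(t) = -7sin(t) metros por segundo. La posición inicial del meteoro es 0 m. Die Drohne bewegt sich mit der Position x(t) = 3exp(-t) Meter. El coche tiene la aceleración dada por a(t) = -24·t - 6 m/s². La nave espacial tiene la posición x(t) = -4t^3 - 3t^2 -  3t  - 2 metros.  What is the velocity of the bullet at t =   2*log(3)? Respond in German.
Ausgehend von der Position x(t) = 8·exp(-t/2), nehmen wir 1 Ableitung. Mit d/dt von x(t) finden wir v(t) = -4·exp(-t/2). Wir haben die Geschwindigkeit v(t) = -4·exp(-t/2). Durch Einsetzen von t = 2*log(3): v(2*log(3)) = -4/3.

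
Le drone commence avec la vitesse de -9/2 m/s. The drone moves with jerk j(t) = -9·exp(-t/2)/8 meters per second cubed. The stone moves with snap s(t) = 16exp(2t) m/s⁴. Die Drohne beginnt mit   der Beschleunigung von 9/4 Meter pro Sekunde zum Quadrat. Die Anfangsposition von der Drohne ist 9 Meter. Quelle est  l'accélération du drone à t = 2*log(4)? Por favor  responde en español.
Para resolver esto, necesitamos tomar 1 integral de nuestra ecuación de la sacudida j(t) = -9·exp(-t/2)/8. Tomando ∫j(t)dt y aplicando a(0) = 9/4, encontramos a(t) = 9·exp(-t/2)/4. De la ecuación de la aceleración a(t) = 9·exp(-t/2)/4, sustituimos t = 2*log(4) para obtener a = 9/16.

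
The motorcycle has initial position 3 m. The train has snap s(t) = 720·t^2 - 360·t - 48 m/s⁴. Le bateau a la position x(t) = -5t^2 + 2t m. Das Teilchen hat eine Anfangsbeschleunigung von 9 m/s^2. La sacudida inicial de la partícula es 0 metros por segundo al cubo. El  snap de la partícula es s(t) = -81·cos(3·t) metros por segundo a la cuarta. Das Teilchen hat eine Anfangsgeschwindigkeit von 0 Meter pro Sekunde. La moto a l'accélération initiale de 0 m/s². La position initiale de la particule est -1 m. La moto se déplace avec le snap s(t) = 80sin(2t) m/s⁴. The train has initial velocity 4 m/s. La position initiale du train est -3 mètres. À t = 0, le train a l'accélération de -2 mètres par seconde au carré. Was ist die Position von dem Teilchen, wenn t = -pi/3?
Ausgehend von dem Snap s(t) = -81·cos(3·t), nehmen wir 4 Integrale. Mit ∫s(t)dt und Anwendung von j(0) = 0, finden wir j(t) = -27·sin(3·t). Das Integral von dem Ruck ist die Beschleunigung. Mit a(0) = 9 erhalten wir a(t) = 9·cos(3·t). Die Stammfunktion von der Beschleunigung ist die Geschwindigkeit. Mit v(0) = 0 erhalten wir v(t) = 3·sin(3·t). Das Integral von der Geschwindigkeit, mit x(0) = -1, ergibt die Position: x(t) = -cos(3·t). Mit x(t) = -cos(3·t) und Einsetzen von t = -pi/3, finden wir x = 1.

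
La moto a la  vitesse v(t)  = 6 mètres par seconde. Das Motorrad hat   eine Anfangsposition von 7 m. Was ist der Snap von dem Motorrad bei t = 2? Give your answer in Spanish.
Para resolver esto, necesitamos tomar 3 derivadas de nuestra ecuación de la velocidad v(t) = 6. Derivando la velocidad, obtenemos la aceleración: a(t) = 0. Derivando la aceleración, obtenemos la sacudida: j(t) = 0. Tomando d/dt de j(t), encontramos s(t) = 0. De la ecuación del snap s(t) = 0, sustituimos t = 2 para obtener s = 0.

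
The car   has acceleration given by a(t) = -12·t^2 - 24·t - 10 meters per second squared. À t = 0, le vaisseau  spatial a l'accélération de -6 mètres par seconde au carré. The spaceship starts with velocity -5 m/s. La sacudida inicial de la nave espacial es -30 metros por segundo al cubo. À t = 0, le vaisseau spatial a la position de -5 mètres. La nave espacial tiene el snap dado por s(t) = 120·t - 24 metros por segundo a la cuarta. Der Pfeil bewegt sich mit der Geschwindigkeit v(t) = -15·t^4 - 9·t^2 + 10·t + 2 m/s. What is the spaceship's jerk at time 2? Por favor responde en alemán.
Um dies zu lösen, müssen wir 1 Stammfunktion unserer Gleichung für den Snap s(t) = 120·t - 24 finden. Das Integral von dem Snap ist der Ruck. Mit j(0) = -30 erhalten wir j(t) = 60·t^2 - 24·t - 30. Wir haben den Ruck j(t) = 60·t^2 - 24·t - 30. Durch Einsetzen von t = 2: j(2) = 162.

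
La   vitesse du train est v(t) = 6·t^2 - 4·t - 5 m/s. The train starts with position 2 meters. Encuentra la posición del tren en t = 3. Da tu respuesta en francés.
Pour résoudre ceci, nous devons prendre 1 primitive de notre équation de la vitesse v(t) = 6·t^2 - 4·t - 5. En prenant ∫v(t)dt et en appliquant x(0) = 2, nous trouvons x(t) = 2·t^3 - 2·t^2 - 5·t + 2. De l'équation de la position x(t) = 2·t^3 - 2·t^2 - 5·t + 2, nous substituons t = 3 pour obtenir x = 23.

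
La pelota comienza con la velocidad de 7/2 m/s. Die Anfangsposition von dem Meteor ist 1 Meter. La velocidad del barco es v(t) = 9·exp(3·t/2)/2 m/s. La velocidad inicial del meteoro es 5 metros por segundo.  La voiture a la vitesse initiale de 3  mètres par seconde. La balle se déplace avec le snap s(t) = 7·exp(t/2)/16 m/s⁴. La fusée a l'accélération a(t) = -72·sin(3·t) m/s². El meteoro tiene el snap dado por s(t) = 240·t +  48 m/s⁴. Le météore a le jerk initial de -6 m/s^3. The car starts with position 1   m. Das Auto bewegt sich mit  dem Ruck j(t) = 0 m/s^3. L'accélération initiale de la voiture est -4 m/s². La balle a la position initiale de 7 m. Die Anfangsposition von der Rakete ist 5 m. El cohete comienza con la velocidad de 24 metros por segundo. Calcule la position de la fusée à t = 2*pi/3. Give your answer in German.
Um dies zu lösen, müssen wir 2 Stammfunktionen unserer Gleichung für die Beschleunigung a(t) = -72·sin(3·t) finden. Das Integral von der Beschleunigung ist die Geschwindigkeit. Mit v(0) = 24 erhalten wir v(t) = 24·cos(3·t). Durch Integration von der Geschwindigkeit und Verwendung der Anfangsbedingung x(0) = 5, erhalten wir x(t) = 8·sin(3·t) + 5. Aus der Gleichung für die Position x(t) = 8·sin(3·t) + 5, setzen wir t = 2*pi/3 ein und erhalten x = 5.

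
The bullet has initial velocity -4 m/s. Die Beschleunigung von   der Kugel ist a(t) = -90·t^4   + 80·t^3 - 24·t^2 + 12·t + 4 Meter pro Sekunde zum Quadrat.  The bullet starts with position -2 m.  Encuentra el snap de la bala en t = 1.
Debemos derivar nuestra ecuación de la aceleración a(t) = -90·t^4 + 80·t^3 - 24·t^2 + 12·t + 4 2 veces. La derivada de la aceleración da la sacudida: j(t) = -360·t^3 + 240·t^2 - 48·t + 12. Tomando d/dt de j(t), encontramos s(t) = -1080·t^2 + 480·t - 48. Tenemos el snap s(t) = -1080·t^2 + 480·t - 48. Sustituyendo t = 1: s(1) = -648.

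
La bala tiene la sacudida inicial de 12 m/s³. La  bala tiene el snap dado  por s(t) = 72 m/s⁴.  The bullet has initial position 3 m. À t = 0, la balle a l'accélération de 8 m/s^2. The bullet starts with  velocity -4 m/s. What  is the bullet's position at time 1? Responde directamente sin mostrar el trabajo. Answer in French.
x(1) = 8.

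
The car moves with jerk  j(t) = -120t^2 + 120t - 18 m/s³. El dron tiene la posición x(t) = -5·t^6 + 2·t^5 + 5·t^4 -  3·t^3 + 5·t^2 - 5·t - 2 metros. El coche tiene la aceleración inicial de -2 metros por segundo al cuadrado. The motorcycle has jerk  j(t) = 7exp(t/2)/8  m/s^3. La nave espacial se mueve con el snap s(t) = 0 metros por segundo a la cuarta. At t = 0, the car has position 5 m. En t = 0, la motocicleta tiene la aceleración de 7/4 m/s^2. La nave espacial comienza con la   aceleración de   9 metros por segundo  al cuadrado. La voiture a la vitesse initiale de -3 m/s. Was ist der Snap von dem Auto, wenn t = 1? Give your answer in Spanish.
Para resolver esto, necesitamos tomar 1 derivada de nuestra ecuación de la sacudida j(t) = -120·t^2 + 120·t - 18. Derivando la sacudida, obtenemos el snap: s(t) = 120 - 240·t. De la ecuación del snap s(t) = 120 - 240·t, sustituimos t = 1 para obtener s = -120.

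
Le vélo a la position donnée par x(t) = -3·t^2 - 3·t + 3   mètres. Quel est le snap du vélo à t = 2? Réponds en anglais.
Starting from position x(t) = -3·t^2 - 3·t + 3, we take 4 derivatives. The derivative of position gives velocity: v(t) = -6·t - 3. Taking d/dt of v(t), we find a(t) = -6. Taking d/dt of a(t), we find j(t) = 0. The derivative of jerk gives snap: s(t) = 0. From the given snap equation s(t) = 0, we substitute t = 2 to get s = 0.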